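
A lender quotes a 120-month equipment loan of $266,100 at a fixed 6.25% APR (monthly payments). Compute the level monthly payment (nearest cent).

Monthly rate = 6.25%/12 = 0.0052083; payment = 266,100 × 0.0052083 / (1 − (1+0.0052083)^−120) = $2,987.77.

$2,987.77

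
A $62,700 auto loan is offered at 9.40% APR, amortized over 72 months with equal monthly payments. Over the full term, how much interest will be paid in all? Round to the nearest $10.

$19,570

At 9.40% the monthly rate is 0.0078333, so the payment is 62,700 × 0.0078333 / (1 − 1.0078333^−72) = $1,142.69.
Total paid = 72 × $1,142.69 = $82,273.68; interest = $82,273.68 − $62,700 = $19,573.68.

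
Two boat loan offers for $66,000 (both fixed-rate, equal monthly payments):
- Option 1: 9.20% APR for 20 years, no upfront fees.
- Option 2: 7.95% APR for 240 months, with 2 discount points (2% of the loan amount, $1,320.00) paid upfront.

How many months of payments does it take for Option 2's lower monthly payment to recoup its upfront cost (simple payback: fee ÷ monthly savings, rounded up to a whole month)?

26 months

Option 1: monthly rate = 9.2%/12 = 0.0076667; payment = 66,000 × 0.0076667 / (1 − (1+0.0076667)^−240) = $602.33.
Option 2: at 7.95% the monthly rate is 0.0066250, so the payment is 66,000 × 0.0066250 / (1 − 1.0066250^−240) = $550.00.
Monthly savings = $602.33 − $550.00 = $52.33.
Break-even = $1,320.00 / $52.33 = 25.22 → 26 months.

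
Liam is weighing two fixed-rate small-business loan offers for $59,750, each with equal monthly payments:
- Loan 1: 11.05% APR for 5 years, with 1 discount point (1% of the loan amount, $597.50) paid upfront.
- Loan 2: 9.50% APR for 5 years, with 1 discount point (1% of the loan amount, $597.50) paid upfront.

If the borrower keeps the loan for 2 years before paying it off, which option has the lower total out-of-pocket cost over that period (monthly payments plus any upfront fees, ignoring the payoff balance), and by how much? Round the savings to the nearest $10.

Loan 1: monthly rate = 11.05%/12 = 0.0092083; payment = 59,750 × 0.0092083 / (1 − (1+0.0092083)^−60) = $1,300.60.
Loan 2: monthly rate = 9.5%/12 = 0.0079167; payment = 59,750 × 0.0079167 / (1 − (1+0.0079167)^−60) = $1,254.86.
Over 24 months: Loan 1 costs 24 × $1,300.60 + $597.50 = $31,811.90; Loan 2 costs 24 × $1,254.86 + $597.50 = $30,714.14.
Loan 2 is cheaper by $31,811.90 − $30,714.14 = $1,097.76.

Loan 2 by $1,100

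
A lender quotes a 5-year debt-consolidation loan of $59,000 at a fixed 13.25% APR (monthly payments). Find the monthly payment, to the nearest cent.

Monthly rate = 13.25%/12 = 0.0110417; payment = 59,000 × 0.0110417 / (1 − (1+0.0110417)^−60) = $1,349.99.

$1,349.99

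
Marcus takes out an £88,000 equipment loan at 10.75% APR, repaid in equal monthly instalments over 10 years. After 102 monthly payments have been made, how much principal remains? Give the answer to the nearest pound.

£19,863

With monthly rate i = 10.75%/12 = 0.0089583, the balance after k of n payments is P · [(1+i)^n − (1+i)^k] / [(1+i)^n − 1].
(1+0.0089583)^120 = 2.91600189 and (1+0.0089583)^102 = 2.48353126, so the balance is 88,000 × (2.91600189 − 2.48353126) / (2.91600189 − 1) = £19,862.93.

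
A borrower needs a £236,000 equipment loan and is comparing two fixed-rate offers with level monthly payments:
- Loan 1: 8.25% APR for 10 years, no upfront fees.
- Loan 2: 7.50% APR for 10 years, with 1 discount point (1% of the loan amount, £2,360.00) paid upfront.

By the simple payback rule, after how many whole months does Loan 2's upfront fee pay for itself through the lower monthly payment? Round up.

Loan 1: monthly rate = 8.25%/12 = 0.0068750; payment = 236,000 × 0.0068750 / (1 − (1+0.0068750)^−120) = £2,894.60.
Loan 2: monthly rate = 7.5%/12 = 0.0062500; payment = 236,000 × 0.0062500 / (1 − (1+0.0062500)^−120) = £2,801.36.
Monthly savings = £2,894.60 − £2,801.36 = £93.24.
Break-even = £2,360.00 / £93.24 = 25.31 → 26 months.

26 months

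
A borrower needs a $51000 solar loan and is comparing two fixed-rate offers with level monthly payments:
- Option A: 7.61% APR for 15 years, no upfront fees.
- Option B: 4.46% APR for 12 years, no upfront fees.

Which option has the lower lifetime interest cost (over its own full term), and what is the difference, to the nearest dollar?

Option A: at 7.61% the monthly rate is 0.0063417, so the payment is 51,000 × 0.0063417 / (1 − 1.0063417^−180) = $475.97.
Total interest on Option A = 180 × $475.97 − $51,000 = $34,674.60.
Option B: at 4.46% the monthly rate is 0.0037167, so the payment is 51,000 × 0.0037167 / (1 − 1.0037167^−144) = $458.00.
Total interest on Option B = 144 × $458.00 − $51,000 = $14,952.00.
Option B is lower by $19,722.60.

Option B by $19,723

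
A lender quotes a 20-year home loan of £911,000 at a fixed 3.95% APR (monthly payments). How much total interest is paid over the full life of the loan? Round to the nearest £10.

Monthly rate = 3.95%/12 = 0.0032917; payment = 911,000 × 0.0032917 / (1 − (1+0.0032917)^−240) = £5,496.51.
Total paid = 240 × £5,496.51 = £1,319,162.40; interest = £1,319,162.40 − £911,000 = £408,162.40.

£408,160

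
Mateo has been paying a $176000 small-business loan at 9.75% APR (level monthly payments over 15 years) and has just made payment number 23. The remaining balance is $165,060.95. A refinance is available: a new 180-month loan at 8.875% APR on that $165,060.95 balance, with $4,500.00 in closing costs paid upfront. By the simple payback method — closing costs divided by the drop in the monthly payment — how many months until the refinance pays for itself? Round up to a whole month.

23 months

Current payment = 176,000 × 9.75%/12 / (1 − (1+0.0081250)^−180) = $1,864.48.
Refinanced payment = 165,060.95 × 0.0073958 / (1 − (1+0.0073958)^−180) = $1,661.91.
Monthly savings = $1,864.48 − $1,661.91 = $202.57.
Break-even = $4,500.00 / $202.57 = 22.21 → 23 months.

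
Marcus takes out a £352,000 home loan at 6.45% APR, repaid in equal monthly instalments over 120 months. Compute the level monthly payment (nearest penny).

At 6.45% the monthly rate is 0.0053750, so the payment is 352,000 × 0.0053750 / (1 − 1.0053750^−120) = £3,987.94.

£3,987.94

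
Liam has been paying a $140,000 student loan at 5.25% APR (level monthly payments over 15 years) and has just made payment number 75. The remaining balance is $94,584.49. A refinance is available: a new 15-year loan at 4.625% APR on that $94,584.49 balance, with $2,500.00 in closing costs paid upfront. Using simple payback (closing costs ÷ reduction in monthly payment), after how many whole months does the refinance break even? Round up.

Current payment = 140,000 × 5.25%/12 / (1 − (1+0.0043750)^−180) = $1,125.43.
Refinanced payment = 94,584.49 × 0.0038542 / (1 − (1+0.0038542)^−180) = $729.62.
Monthly savings = $1,125.43 − $729.62 = $395.81.
Break-even = $2,500.00 / $395.81 = 6.32 → 7 months.

7 months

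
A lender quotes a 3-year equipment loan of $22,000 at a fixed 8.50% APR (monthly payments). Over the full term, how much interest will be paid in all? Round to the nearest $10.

At 8.50% the monthly rate is 0.0070833, so the payment is 22,000 × 0.0070833 / (1 − 1.0070833^−36) = $694.49.
Total paid = 36 × $694.49 = $25,001.64; interest = $25,001.64 − $22,000 = $3,001.64.

$3,000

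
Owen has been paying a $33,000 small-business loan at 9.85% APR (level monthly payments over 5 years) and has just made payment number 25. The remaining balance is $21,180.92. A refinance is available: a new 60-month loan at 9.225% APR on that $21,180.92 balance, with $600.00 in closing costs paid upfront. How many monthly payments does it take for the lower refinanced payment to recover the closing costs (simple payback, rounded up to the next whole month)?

3 months

Current payment = 33,000 × 9.85%/12 / (1 − (1+0.0082083)^−60) = $698.72.
Refinanced payment = 21,180.92 × 0.0076875 / (1 − (1+0.0076875)^−60) = $442.00.
Monthly savings = $698.72 − $442.00 = $256.72.
Break-even = $600.00 / $256.72 = 2.34 → 3 months.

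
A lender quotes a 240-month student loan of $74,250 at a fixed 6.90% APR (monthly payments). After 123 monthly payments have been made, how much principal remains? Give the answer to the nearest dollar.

With monthly rate i = 6.9%/12 = 0.0057500, the balance after k of n payments is P · [(1+i)^n − (1+i)^k] / [(1+i)^n − 1].
(1+0.0057500)^240 = 3.95922240 and (1+0.0057500)^123 = 2.02430092, so the balance is 74,250 × (3.95922240 − 2.02430092) / (3.95922240 − 1) = $48,549.21.

$48,549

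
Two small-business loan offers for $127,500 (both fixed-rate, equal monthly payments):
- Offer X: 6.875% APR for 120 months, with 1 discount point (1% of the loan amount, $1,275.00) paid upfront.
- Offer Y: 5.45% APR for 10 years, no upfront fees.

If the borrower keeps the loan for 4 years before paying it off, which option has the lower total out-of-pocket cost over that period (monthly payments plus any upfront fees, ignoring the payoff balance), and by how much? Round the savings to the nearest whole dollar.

Offer X: monthly rate = 6.875%/12 = 0.0057292; payment = 127,500 × 0.0057292 / (1 − (1+0.0057292)^−120) = $1,472.18.
Offer Y: monthly rate = 5.45%/12 = 0.0045417; payment = 127,500 × 0.0045417 / (1 − (1+0.0045417)^−120) = $1,380.55.
Over 48 months: Offer X costs 48 × $1,472.18 + $1,275.00 = $71,939.64; Offer Y costs 48 × $1,380.55 = $66,266.40.
Offer Y is cheaper by $71,939.64 − $66,266.40 = $5,673.24.

Offer Y by $5,673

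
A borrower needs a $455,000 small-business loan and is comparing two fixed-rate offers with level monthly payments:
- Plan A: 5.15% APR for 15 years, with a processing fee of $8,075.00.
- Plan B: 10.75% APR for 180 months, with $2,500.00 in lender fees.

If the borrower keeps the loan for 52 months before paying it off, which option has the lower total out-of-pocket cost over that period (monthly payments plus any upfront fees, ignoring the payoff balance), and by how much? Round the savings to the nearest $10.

Plan A: monthly rate = 5.15%/12 = 0.0042917; payment = 455,000 × 0.0042917 / (1 − (1+0.0042917)^−180) = $3,633.76.
Plan B: at 10.75% the monthly rate is 0.0089583, so the payment is 455,000 × 0.0089583 / (1 − 1.0089583^−180) = $5,100.31.
Over 52 months: Plan A costs 52 × $3,633.76 + $8,075.00 = $197,030.52; Plan B costs 52 × $5,100.31 + $2,500.00 = $267,716.12.
Plan A is cheaper by $267,716.12 − $197,030.52 = $70,685.60.

Plan A by $70,690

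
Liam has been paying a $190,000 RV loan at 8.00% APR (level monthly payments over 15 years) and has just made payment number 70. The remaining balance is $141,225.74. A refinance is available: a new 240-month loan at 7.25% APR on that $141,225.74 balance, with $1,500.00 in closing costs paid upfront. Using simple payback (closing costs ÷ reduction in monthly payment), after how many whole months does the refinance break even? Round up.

3 months

Current payment = 190,000 × 8%/12 / (1 − (1+0.0066667)^−180) = $1,815.74.
Refinanced payment = 141,225.74 × 0.0060417 / (1 − (1+0.0060417)^−240) = $1,116.21.
Monthly savings = $1,815.74 − $1,116.21 = $699.53.
Break-even = $1,500.00 / $699.53 = 2.14 → 3 months.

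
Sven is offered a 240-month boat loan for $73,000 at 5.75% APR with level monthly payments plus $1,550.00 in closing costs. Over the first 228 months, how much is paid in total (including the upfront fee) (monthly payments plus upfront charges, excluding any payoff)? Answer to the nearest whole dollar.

At 5.75% the monthly rate is 0.0047917, so the payment is 73,000 × 0.0047917 / (1 − 1.0047917^−240) = $512.52.
Total outlay = 228 × $512.52 + $1,550.00 = $118,404.56.

$118,405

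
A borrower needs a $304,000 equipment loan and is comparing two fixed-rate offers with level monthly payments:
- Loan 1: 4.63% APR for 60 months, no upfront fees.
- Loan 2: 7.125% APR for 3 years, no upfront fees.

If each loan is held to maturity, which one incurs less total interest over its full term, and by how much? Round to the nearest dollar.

Loan 1: monthly rate = 4.63%/12 = 0.0038583; payment = 304,000 × 0.0038583 / (1 − (1+0.0038583)^−60) = $5,685.47.
Total interest on Loan 1 = 60 × $5,685.47 − $304,000 = $37,128.20.
Loan 2: at 7.125% the monthly rate is 0.0059375, so the payment is 304,000 × 0.0059375 / (1 − 1.0059375^−36) = $9,404.02.
Total interest on Loan 2 = 36 × $9,404.02 − $304,000 = $34,544.72.
Loan 2 is lower by $2,583.48.

Loan 2 by $2,583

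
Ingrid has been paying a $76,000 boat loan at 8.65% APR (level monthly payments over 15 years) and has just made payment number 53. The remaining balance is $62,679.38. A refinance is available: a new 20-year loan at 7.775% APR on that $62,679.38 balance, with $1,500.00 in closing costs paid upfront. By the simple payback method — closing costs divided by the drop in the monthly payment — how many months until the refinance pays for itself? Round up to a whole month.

Current payment = 76,000 × 8.65%/12 / (1 − (1+0.0072083)^−180) = $755.10.
Refinanced payment = 62,679.38 × 0.0064792 / (1 − (1+0.0064792)^−240) = $515.53.
Monthly savings = $755.10 − $515.53 = $239.57.
Break-even = $1,500.00 / $239.57 = 6.26 → 7 months.

7 months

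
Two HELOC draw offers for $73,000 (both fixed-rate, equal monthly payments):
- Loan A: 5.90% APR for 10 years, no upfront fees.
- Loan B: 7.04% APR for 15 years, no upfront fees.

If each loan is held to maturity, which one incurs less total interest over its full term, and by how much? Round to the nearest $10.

Loan A: monthly rate = 5.9%/12 = 0.0049167; payment = 73,000 × 0.0049167 / (1 − (1+0.0049167)^−120) = $806.79.
Total interest on Loan A = 120 × $806.79 − $73,000 = $23,814.80.
Loan B: monthly rate = 7.04%/12 = 0.0058667; payment = 73,000 × 0.0058667 / (1 − (1+0.0058667)^−180) = $657.78.
Total interest on Loan B = 180 × $657.78 − $73,000 = $45,400.40.
Loan A is lower by $21,585.60.

Loan A by $21,590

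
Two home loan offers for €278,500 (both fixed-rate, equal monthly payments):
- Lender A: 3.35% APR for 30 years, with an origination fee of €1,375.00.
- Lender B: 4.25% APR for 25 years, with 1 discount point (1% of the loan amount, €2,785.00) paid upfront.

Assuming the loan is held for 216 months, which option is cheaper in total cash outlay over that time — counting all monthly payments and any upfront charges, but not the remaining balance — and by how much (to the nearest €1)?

Lender A by €62,182

Lender A: monthly rate = 3.35%/12 = 0.0027917; payment = 278,500 × 0.0027917 / (1 − (1+0.0027917)^−360) = €1,227.39.
Lender B: at 4.25% the monthly rate is 0.0035417, so the payment is 278,500 × 0.0035417 / (1 − 1.0035417^−300) = €1,508.74.
Over 216 months: Lender A costs 216 × €1,227.39 + €1,375.00 = €266,491.24; Lender B costs 216 × €1,508.74 + €2,785.00 = €328,672.84.
Lender A is cheaper by €328,672.84 − €266,491.24 = €62,181.60.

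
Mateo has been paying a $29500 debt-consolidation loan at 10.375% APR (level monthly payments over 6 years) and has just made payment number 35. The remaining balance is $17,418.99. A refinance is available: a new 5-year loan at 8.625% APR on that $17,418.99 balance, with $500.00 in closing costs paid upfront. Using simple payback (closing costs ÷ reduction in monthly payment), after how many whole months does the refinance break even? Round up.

3 months

Current payment = 29,500 × 10.375%/12 / (1 − (1+0.0086458)^−72) = $552.11.
Refinanced payment = 17,418.99 × 0.0071875 / (1 − (1+0.0071875)^−60) = $358.43.
Monthly savings = $552.11 − $358.43 = $193.68.
Break-even = $500.00 / $193.68 = 2.58 → 3 months.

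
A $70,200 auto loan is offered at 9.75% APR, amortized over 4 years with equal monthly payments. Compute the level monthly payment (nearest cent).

$1,772.04

At 9.75% the monthly rate is 0.0081250, so the payment is 70,200 × 0.0081250 / (1 − 1.0081250^−48) = $1,772.04.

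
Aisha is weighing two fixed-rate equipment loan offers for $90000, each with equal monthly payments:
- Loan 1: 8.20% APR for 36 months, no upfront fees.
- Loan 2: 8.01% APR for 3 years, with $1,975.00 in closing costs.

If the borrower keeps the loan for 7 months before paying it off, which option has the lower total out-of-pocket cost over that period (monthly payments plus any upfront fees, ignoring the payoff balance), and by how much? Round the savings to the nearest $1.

Loan 1: at 8.20% the monthly rate is 0.0068333, so the payment is 90,000 × 0.0068333 / (1 − 1.0068333^−36) = $2,828.58.
Loan 2: monthly rate = 8.01%/12 = 0.0066750; payment = 90,000 × 0.0066750 / (1 − (1+0.0066750)^−36) = $2,820.69.
Over 7 months: Loan 1 costs 7 × $2,828.58 = $19,800.06; Loan 2 costs 7 × $2,820.69 + $1,975.00 = $21,719.83.
Loan 1 is cheaper by $21,719.83 − $19,800.06 = $1,919.77.

Loan 1 by $1,920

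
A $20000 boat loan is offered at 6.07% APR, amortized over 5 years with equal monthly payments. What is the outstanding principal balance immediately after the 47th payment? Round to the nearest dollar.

$4,861

With monthly rate i = 6.07%/12 = 0.0050583, the balance after k of n payments is P · [(1+i)^n − (1+i)^k] / [(1+i)^n − 1].
(1+0.0050583)^60 = 1.35355569 and (1+0.0050583)^47 = 1.26762161, so the balance is 20,000 × (1.35355569 − 1.26762161) / (1.35355569 − 1) = $4,861.13.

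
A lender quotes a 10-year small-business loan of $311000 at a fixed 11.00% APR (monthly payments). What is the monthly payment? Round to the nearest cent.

Monthly rate = 11%/12 = 0.0091667; payment = 311,000 × 0.0091667 / (1 − (1+0.0091667)^−120) = $4,284.03.

$4,284.03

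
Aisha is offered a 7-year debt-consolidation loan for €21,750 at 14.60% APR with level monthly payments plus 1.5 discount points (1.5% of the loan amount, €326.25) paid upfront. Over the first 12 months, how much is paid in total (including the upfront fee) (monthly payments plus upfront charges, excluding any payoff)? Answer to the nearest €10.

€5,300

At 14.60% the monthly rate is 0.0121667, so the payment is 21,750 × 0.0121667 / (1 − 1.0121667^−84) = €414.84.
Total outlay = 12 × €414.84 + €326.25 = €5,304.33.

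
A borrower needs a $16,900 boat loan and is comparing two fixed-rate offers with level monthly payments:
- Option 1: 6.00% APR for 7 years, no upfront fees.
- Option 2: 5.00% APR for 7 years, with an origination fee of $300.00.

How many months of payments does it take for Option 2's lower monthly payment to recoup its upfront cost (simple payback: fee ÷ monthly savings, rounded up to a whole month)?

38 months

Option 1: at 6.00% the monthly rate is 0.0050000, so the payment is 16,900 × 0.0050000 / (1 − 1.0050000^−84) = $246.88.
Option 2: monthly rate = 5%/12 = 0.0041667; payment = 16,900 × 0.0041667 / (1 − (1+0.0041667)^−84) = $238.86.
Monthly savings = $246.88 − $238.86 = $8.02.
Break-even = $300.00 / $8.02 = 37.41 → 38 months.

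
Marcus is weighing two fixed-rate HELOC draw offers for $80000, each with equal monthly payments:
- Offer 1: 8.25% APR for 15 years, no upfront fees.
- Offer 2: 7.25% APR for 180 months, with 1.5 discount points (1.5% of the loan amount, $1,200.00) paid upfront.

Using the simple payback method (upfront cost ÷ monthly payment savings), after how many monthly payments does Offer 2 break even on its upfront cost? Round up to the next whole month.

27 months

Offer 1: at 8.25% the monthly rate is 0.0068750, so the payment is 80,000 × 0.0068750 / (1 − 1.0068750^−180) = $776.11.
Offer 2: at 7.25% the monthly rate is 0.0060417, so the payment is 80,000 × 0.0060417 / (1 − 1.0060417^−180) = $730.29.
Monthly savings = $776.11 − $730.29 = $45.82.
Break-even = $1,200.00 / $45.82 = 26.19 → 27 months.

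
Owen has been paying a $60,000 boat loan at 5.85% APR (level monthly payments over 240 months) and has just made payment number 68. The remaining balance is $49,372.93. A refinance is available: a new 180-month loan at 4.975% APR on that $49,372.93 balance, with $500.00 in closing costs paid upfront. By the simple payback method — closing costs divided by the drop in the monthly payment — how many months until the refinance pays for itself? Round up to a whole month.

15 months

Current payment = 60,000 × 5.85%/12 / (1 − (1+0.0048750)^−240) = $424.68.
Refinanced payment = 49,372.93 × 0.0041458 / (1 − (1+0.0041458)^−180) = $389.80.
Monthly savings = $424.68 − $389.80 = $34.88.
Break-even = $500.00 / $34.88 = 14.33 → 15 months.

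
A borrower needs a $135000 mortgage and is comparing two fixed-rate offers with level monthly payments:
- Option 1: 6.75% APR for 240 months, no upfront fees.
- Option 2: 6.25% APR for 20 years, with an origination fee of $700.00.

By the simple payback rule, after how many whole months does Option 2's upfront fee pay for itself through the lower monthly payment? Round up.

18 months

Option 1: monthly rate = 6.75%/12 = 0.0056250; payment = 135,000 × 0.0056250 / (1 − (1+0.0056250)^−240) = $1,026.49.
Option 2: at 6.25% the monthly rate is 0.0052083, so the payment is 135,000 × 0.0052083 / (1 − 1.0052083^−240) = $986.75.
Monthly savings = $1,026.49 − $986.75 = $39.74.
Break-even = $700.00 / $39.74 = 17.61 → 18 months.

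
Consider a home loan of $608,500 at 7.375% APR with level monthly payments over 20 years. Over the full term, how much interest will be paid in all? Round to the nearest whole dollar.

Monthly rate = 7.375%/12 = 0.0061458; payment = 608,500 × 0.0061458 / (1 − (1+0.0061458)^−240) = $4,855.63.
Total paid = 240 × $4,855.63 = $1,165,351.20; interest = $1,165,351.20 − $608,500 = $556,851.20.

$556,851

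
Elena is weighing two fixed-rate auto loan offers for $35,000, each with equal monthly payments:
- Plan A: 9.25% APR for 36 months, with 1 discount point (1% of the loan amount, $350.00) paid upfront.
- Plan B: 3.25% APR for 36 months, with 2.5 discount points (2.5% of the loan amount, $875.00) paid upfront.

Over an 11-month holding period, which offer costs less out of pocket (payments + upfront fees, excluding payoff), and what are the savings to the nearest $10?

Plan B by $520

Plan A: at 9.25% the monthly rate is 0.0077083, so the payment is 35,000 × 0.0077083 / (1 − 1.0077083^−36) = $1,117.07.
Plan B: monthly rate = 3.25%/12 = 0.0027083; payment = 35,000 × 0.0027083 / (1 − (1+0.0027083)^−36) = $1,021.70.
Over 11 months: Plan A costs 11 × $1,117.07 + $350.00 = $12,637.77; Plan B costs 11 × $1,021.70 + $875.00 = $12,113.70.
Plan B is cheaper by $12,637.77 − $12,113.70 = $524.07.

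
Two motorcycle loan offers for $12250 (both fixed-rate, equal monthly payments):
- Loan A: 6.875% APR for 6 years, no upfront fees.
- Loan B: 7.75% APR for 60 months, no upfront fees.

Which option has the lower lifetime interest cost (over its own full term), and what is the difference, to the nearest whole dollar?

Loan A: monthly rate = 6.875%/12 = 0.0057292; payment = 12,250 × 0.0057292 / (1 − (1+0.0057292)^−72) = $208.12.
Total interest on Loan A = 72 × $208.12 − $12,250 = $2,734.64.
Loan B: monthly rate = 7.75%/12 = 0.0064583; payment = 12,250 × 0.0064583 / (1 − (1+0.0064583)^−60) = $246.92.
Total interest on Loan B = 60 × $246.92 − $12,250 = $2,565.20.
Loan B is lower by $169.44.

Loan B by $169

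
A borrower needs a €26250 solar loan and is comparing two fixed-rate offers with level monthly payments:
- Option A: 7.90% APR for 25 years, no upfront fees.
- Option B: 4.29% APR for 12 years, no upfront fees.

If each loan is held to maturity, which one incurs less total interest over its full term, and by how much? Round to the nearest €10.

Option A: at 7.90% the monthly rate is 0.0065833, so the payment is 26,250 × 0.0065833 / (1 − 1.0065833^−300) = €200.87.
Total interest on Option A = 300 × €200.87 − €26,250 = €34,011.00.
Option B: monthly rate = 4.29%/12 = 0.0035750; payment = 26,250 × 0.0035750 / (1 − (1+0.0035750)^−144) = €233.54.
Total interest on Option B = 144 × €233.54 − €26,250 = €7,379.76.
Option B is lower by €26,631.24.

Option B by €26,630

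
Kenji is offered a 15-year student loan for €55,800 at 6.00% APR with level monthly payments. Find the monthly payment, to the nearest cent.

€470.87

Monthly rate = 6%/12 = 0.0050000; payment = 55,800 × 0.0050000 / (1 − (1+0.0050000)^−180) = €470.87.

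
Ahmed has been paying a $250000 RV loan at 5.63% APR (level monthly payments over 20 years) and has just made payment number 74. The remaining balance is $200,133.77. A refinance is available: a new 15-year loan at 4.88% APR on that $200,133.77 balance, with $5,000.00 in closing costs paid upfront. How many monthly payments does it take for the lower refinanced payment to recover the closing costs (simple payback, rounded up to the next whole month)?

30 months

Current payment = 250,000 × 5.63%/12 / (1 − (1+0.0046917)^−240) = $1,738.13.
Refinanced payment = 200,133.77 × 0.0040667 / (1 − (1+0.0040667)^−180) = $1,570.16.
Monthly savings = $1,738.13 − $1,570.16 = $167.97.
Break-even = $5,000.00 / $167.97 = 29.77 → 30 months.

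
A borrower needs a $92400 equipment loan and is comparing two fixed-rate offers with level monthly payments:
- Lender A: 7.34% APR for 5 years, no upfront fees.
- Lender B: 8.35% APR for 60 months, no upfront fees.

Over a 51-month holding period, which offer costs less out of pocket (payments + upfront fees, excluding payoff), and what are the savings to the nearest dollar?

Lender A: monthly rate = 7.34%/12 = 0.0061167; payment = 92,400 × 0.0061167 / (1 − (1+0.0061167)^−60) = $1,844.49.
Lender B: monthly rate = 8.35%/12 = 0.0069583; payment = 92,400 × 0.0069583 / (1 − (1+0.0069583)^−60) = $1,889.05.
Over 51 months: Lender A costs 51 × $1,844.49 = $94,068.99; Lender B costs 51 × $1,889.05 = $96,341.55.
Lender A is cheaper by $96,341.55 − $94,068.99 = $2,272.56.

Lender A by $2,273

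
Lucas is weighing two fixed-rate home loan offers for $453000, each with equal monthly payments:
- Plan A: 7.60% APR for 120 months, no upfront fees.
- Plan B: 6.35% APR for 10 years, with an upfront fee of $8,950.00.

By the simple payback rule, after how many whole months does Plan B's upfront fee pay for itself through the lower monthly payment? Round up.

Plan A: at 7.60% the monthly rate is 0.0063333, so the payment is 453,000 × 0.0063333 / (1 − 1.0063333^−120) = $5,400.86.
Plan B: at 6.35% the monthly rate is 0.0052917, so the payment is 453,000 × 0.0052917 / (1 − 1.0052917^−120) = $5,109.22.
Monthly savings = $5,400.86 − $5,109.22 = $291.64.
Break-even = $8,950.00 / $291.64 = 30.69 → 31 months.

31 months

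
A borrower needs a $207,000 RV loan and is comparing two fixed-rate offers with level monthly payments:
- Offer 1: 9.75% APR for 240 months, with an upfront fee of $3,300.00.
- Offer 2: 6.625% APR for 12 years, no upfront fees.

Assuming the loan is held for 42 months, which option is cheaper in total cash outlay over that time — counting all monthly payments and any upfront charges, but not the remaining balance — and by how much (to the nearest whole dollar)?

Offer 1 by $1,915

Offer 1: monthly rate = 9.75%/12 = 0.0081250; payment = 207,000 × 0.0081250 / (1 − (1+0.0081250)^−240) = $1,963.43.
Offer 2: at 6.625% the monthly rate is 0.0055208, so the payment is 207,000 × 0.0055208 / (1 − 1.0055208^−144) = $2,087.59.
Over 42 months: Offer 1 costs 42 × $1,963.43 + $3,300.00 = $85,764.06; Offer 2 costs 42 × $2,087.59 = $87,678.78.
Offer 1 is cheaper by $87,678.78 − $85,764.06 = $1,914.72.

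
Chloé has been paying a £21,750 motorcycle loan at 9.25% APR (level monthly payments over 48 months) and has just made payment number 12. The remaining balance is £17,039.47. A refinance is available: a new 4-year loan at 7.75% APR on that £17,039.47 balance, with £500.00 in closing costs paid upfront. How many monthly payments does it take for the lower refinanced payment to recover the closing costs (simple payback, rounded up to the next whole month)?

4 months

Current payment = 21,750 × 9.25%/12 / (1 − (1+0.0077083)^−48) = £543.84.
Refinanced payment = 17,039.47 × 0.0064583 / (1 − (1+0.0064583)^−48) = £413.99.
Monthly savings = £543.84 − £413.99 = £129.85.
Break-even = £500.00 / £129.85 = 3.85 → 4 months.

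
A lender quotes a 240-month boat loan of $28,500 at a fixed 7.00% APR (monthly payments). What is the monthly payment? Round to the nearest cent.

$220.96

At 7.00% the monthly rate is 0.0058333, so the payment is 28,500 × 0.0058333 / (1 − 1.0058333^−240) = $220.96.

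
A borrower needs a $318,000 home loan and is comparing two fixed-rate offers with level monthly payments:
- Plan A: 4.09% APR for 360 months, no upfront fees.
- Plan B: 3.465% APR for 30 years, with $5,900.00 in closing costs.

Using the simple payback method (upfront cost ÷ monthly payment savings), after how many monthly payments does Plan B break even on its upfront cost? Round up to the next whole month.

Plan A: at 4.09% the monthly rate is 0.0034083, so the payment is 318,000 × 0.0034083 / (1 − 1.0034083^−360) = $1,534.73.
Plan B: at 3.465% the monthly rate is 0.0028875, so the payment is 318,000 × 0.0028875 / (1 − 1.0028875^−360) = $1,421.76.
Monthly savings = $1,534.73 − $1,421.76 = $112.97.
Break-even = $5,900.00 / $112.97 = 52.23 → 53 months.

53 months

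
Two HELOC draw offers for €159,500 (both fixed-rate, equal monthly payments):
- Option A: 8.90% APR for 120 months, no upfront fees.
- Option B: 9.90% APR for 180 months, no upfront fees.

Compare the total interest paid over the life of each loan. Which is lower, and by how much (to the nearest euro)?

Option A: monthly rate = 8.9%/12 = 0.0074167; payment = 159,500 × 0.0074167 / (1 − (1+0.0074167)^−120) = €2,011.86.
Total interest on Option A = 120 × €2,011.86 − €159,500 = €81,923.20.
Option B: monthly rate = 9.9%/12 = 0.0082500; payment = 159,500 × 0.0082500 / (1 − (1+0.0082500)^−180) = €1,704.25.
Total interest on Option B = 180 × €1,704.25 − €159,500 = €147,265.00.
Option A is lower by €65,341.80.

Option A by €65,342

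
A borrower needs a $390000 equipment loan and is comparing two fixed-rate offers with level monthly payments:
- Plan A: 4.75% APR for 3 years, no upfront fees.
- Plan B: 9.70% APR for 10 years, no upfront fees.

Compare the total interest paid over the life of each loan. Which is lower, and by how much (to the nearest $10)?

Plan A: monthly rate = 4.75%/12 = 0.0039583; payment = 390,000 × 0.0039583 / (1 − (1+0.0039583)^−36) = $11,644.92.
Total interest on Plan A = 36 × $11,644.92 − $390,000 = $29,217.12.
Plan B: at 9.70% the monthly rate is 0.0080833, so the payment is 390,000 × 0.0080833 / (1 − 1.0080833^−120) = $5,089.31.
Total interest on Plan B = 120 × $5,089.31 − $390,000 = $220,717.20.
Plan A is lower by $191,500.08.

Plan A by $191,500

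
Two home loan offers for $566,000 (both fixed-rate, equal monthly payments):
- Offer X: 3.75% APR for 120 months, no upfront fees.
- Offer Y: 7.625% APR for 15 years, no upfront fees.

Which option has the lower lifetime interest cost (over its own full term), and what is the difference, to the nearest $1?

Offer X: at 3.75% the monthly rate is 0.0031250, so the payment is 566,000 × 0.0031250 / (1 − 1.0031250^−120) = $5,663.47.
Total interest on Offer X = 120 × $5,663.47 − $566,000 = $113,616.40.
Offer Y: monthly rate = 7.625%/12 = 0.0063542; payment = 566,000 × 0.0063542 / (1 − (1+0.0063542)^−180) = $5,287.18.
Total interest on Offer Y = 180 × $5,287.18 − $566,000 = $385,692.40.
Offer X is lower by $272,076.00.

Offer X by $272,076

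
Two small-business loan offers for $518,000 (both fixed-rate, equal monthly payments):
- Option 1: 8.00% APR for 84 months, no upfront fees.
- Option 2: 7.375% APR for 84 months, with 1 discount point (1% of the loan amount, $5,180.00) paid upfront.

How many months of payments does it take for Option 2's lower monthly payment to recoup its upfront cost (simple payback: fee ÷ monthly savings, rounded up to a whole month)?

33 months

Option 1: at 8.00% the monthly rate is 0.0066667, so the payment is 518,000 × 0.0066667 / (1 − 1.0066667^−84) = $8,073.66.
Option 2: monthly rate = 7.375%/12 = 0.0061458; payment = 518,000 × 0.0061458 / (1 − (1+0.0061458)^−84) = $7,913.31.
Monthly savings = $8,073.66 − $7,913.31 = $160.35.
Break-even = $5,180.00 / $160.35 = 32.30 → 33 months.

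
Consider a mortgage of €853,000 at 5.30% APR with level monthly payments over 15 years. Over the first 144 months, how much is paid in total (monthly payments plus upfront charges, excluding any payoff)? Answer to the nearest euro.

At 5.30% the monthly rate is 0.0044167, so the payment is 853,000 × 0.0044167 / (1 − 1.0044167^−180) = €6,879.52.
Total outlay = 144 × €6,879.52 = €990,650.88.

€990,651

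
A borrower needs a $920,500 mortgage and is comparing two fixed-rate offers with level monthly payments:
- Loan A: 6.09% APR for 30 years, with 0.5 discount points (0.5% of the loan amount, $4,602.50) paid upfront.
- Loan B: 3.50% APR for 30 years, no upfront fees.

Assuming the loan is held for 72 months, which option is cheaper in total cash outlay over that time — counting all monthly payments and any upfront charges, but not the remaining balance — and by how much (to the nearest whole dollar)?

Loan A: at 6.09% the monthly rate is 0.0050750, so the payment is 920,500 × 0.0050750 / (1 − 1.0050750^−360) = $5,572.24.
Loan B: at 3.50% the monthly rate is 0.0029167, so the payment is 920,500 × 0.0029167 / (1 − 1.0029167^−360) = $4,133.46.
Over 72 months: Loan A costs 72 × $5,572.24 + $4,602.50 = $405,803.78; Loan B costs 72 × $4,133.46 = $297,609.12.
Loan B is cheaper by $405,803.78 − $297,609.12 = $108,194.66.

Loan B by $108,195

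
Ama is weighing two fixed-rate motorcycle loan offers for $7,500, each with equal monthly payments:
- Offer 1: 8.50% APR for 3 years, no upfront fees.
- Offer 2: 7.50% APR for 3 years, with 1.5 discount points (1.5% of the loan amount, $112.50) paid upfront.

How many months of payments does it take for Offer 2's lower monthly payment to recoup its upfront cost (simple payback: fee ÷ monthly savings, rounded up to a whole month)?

Offer 1: at 8.50% the monthly rate is 0.0070833, so the payment is 7,500 × 0.0070833 / (1 − 1.0070833^−36) = $236.76.
Offer 2: at 7.50% the monthly rate is 0.0062500, so the payment is 7,500 × 0.0062500 / (1 − 1.0062500^−36) = $233.30.
Monthly savings = $236.76 − $233.30 = $3.46.
Break-even = $112.50 / $3.46 = 32.51 → 33 months.

33 months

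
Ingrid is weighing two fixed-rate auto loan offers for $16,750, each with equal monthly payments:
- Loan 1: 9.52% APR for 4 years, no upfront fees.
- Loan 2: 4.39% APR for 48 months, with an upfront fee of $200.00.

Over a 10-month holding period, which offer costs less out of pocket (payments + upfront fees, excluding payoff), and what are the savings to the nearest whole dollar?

Loan 1: monthly rate = 9.52%/12 = 0.0079333; payment = 16,750 × 0.0079333 / (1 − (1+0.0079333)^−48) = $420.97.
Loan 2: at 4.39% the monthly rate is 0.0036583, so the payment is 16,750 × 0.0036583 / (1 − 1.0036583^−48) = $381.13.
Over 10 months: Loan 1 costs 10 × $420.97 = $4,209.70; Loan 2 costs 10 × $381.13 + $200.00 = $4,011.30.
Loan 2 is cheaper by $4,209.70 − $4,011.30 = $198.40.

Loan 2 by $198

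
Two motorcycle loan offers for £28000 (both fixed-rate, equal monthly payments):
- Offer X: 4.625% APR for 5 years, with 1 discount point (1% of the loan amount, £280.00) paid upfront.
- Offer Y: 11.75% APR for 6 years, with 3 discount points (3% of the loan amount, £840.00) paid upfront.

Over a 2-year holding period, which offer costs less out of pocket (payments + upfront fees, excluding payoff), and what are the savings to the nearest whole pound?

Offer X: at 4.625% the monthly rate is 0.0038542, so the payment is 28,000 × 0.0038542 / (1 − 1.0038542^−60) = £523.60.
Offer Y: monthly rate = 11.75%/12 = 0.0097917; payment = 28,000 × 0.0097917 / (1 − (1+0.0097917)^−72) = £543.77.
Over 24 months: Offer X costs 24 × £523.60 + £280.00 = £12,846.40; Offer Y costs 24 × £543.77 + £840.00 = £13,890.48.
Offer X is cheaper by £13,890.48 − £12,846.40 = £1,044.08.

Offer X by £1,044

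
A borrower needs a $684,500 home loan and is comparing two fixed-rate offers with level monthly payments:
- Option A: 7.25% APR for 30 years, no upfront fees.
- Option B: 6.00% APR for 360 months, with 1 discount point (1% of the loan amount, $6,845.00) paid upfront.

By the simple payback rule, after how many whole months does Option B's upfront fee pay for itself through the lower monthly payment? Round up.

Option A: at 7.25% the monthly rate is 0.0060417, so the payment is 684,500 × 0.0060417 / (1 − 1.0060417^−360) = $4,669.50.
Option B: at 6.00% the monthly rate is 0.0050000, so the payment is 684,500 × 0.0050000 / (1 − 1.0050000^−360) = $4,103.92.
Monthly savings = $4,669.50 − $4,103.92 = $565.58.
Break-even = $6,845.00 / $565.58 = 12.10 → 13 months.

13 months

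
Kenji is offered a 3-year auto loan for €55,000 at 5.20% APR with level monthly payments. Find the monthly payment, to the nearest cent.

€1,653.34

Monthly rate = 5.2%/12 = 0.0043333; payment = 55,000 × 0.0043333 / (1 − (1+0.0043333)^−36) = €1,653.34.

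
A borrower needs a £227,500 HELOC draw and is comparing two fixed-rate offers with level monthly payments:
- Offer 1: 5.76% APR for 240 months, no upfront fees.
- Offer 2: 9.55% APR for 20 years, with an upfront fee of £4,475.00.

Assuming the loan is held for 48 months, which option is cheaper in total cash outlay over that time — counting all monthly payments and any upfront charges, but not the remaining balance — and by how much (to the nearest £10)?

Offer 1 by £29,890

Offer 1: at 5.76% the monthly rate is 0.0048000, so the payment is 227,500 × 0.0048000 / (1 − 1.0048000^−240) = £1,598.54.
Offer 2: at 9.55% the monthly rate is 0.0079583, so the payment is 227,500 × 0.0079583 / (1 − 1.0079583^−240) = £2,128.03.
Over 48 months: Offer 1 costs 48 × £1,598.54 = £76,729.92; Offer 2 costs 48 × £2,128.03 + £4,475.00 = £106,620.44.
Offer 1 is cheaper by £106,620.44 − £76,729.92 = £29,890.52.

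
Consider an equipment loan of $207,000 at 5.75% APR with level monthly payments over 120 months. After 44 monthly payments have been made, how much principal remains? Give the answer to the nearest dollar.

$144,452

With monthly rate i = 5.75%/12 = 0.0047917, the balance after k of n payments is P · [(1+i)^n − (1+i)^k] / [(1+i)^n − 1].
(1+0.0047917)^120 = 1.77469181 and (1+0.0047917)^44 = 1.23408502, so the balance is 207,000 × (1.77469181 − 1.23408502) / (1.77469181 − 1) = $144,451.77.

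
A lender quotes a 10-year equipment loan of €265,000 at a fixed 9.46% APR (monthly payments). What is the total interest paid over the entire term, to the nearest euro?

Monthly rate = 9.46%/12 = 0.0078833; payment = 265,000 × 0.0078833 / (1 − (1+0.0078833)^−120) = €3,423.23.
Total paid = 120 × €3,423.23 = €410,787.60; interest = €410,787.60 − €265,000 = €145,787.60.

€145,788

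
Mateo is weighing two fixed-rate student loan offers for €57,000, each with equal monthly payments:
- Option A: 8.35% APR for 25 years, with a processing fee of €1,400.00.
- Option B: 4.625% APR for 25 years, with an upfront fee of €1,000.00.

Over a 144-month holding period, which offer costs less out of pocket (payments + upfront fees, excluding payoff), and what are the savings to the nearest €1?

Option A: at 8.35% the monthly rate is 0.0069583, so the payment is 57,000 × 0.0069583 / (1 − 1.0069583^−300) = €453.23.
Option B: monthly rate = 4.625%/12 = 0.0038542; payment = 57,000 × 0.0038542 / (1 − (1+0.0038542)^−300) = €320.88.
Over 144 months: Option A costs 144 × €453.23 + €1,400.00 = €66,665.12; Option B costs 144 × €320.88 + €1,000.00 = €47,206.72.
Option B is cheaper by €66,665.12 − €47,206.72 = €19,458.40.

Option B by €19,458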